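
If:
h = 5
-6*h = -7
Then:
No Solution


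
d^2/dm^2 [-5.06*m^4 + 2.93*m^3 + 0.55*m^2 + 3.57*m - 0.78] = -60.72*m^2 + 17.58*m + 1.1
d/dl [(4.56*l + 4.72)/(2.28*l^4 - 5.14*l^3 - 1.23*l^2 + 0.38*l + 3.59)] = (-31.1904*l^4 + 3.8304*l^3 + 78.3912*l^2 + 11.6112*l + 14.5768)/(5.1984*l^8 - 23.4384*l^7 + 20.8108*l^6 + 14.3772*l^5 + 13.9769*l^4 - 37.84*l^3 - 8.687*l^2 + 2.7284*l + 12.8881)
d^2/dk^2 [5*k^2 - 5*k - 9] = 10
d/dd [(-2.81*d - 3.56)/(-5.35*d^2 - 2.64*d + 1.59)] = (15.0335*d^2 + 7.4184*d - (2.81*d + 3.56)*(10.7*d + 2.64) - 4.4679)/(5.35*d^2 + 2.64*d - 1.59)^2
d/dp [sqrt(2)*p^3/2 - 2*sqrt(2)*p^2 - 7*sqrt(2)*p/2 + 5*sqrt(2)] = sqrt(2)*(3*p^2 - 8*p - 7)/2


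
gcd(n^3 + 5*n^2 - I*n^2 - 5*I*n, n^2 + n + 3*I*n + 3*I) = 1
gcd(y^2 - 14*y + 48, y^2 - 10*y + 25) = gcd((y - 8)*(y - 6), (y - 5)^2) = 1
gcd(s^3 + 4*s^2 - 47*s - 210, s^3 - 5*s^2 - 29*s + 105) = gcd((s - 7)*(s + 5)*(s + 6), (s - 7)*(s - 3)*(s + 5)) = s^2 - 2*s - 35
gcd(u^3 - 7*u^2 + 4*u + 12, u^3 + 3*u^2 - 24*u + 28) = u - 2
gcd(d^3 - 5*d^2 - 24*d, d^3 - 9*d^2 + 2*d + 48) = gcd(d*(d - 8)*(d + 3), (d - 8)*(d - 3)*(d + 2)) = d - 8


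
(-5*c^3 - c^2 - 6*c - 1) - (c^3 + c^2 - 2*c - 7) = -6*c^3 - 2*c^2 - 4*c + 6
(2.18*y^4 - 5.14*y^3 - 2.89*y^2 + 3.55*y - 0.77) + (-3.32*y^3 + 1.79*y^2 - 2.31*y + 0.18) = 2.18*y^4 - 8.46*y^3 - 1.1*y^2 + 1.24*y - 0.59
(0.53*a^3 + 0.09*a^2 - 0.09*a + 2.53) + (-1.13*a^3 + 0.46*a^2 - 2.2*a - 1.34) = -0.6*a^3 + 0.55*a^2 - 2.29*a + 1.19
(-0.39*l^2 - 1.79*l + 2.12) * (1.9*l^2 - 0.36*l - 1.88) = -0.741*l^4 - 3.2606*l^3 + 5.4056*l^2 + 2.602*l - 3.9856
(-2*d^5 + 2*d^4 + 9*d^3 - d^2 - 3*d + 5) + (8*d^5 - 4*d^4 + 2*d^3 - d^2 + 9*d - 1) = 6*d^5 - 2*d^4 + 11*d^3 - 2*d^2 + 6*d + 4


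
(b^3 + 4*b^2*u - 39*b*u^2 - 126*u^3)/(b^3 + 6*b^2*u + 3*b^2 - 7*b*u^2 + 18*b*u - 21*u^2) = (-b^2 + 3*b*u + 18*u^2)/(-b^2 + b*u - 3*b + 3*u)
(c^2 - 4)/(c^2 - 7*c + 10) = (c + 2)/(c - 5)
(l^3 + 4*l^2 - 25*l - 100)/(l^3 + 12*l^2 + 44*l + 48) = (l^2 - 25)/(l^2 + 8*l + 12)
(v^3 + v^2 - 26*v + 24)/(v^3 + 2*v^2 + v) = (v^3 + v^2 - 26*v + 24)/(v*(v^2 + 2*v + 1))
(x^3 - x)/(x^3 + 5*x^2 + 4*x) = (x - 1)/(x + 4)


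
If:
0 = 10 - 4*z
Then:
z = 5/2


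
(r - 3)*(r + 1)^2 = r^3 - r^2 - 5*r - 3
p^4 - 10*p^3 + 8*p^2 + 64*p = p*(p - 8)*(p - 4)*(p + 2)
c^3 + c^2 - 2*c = c*(c - 1)*(c + 2)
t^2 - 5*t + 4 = (t - 4)*(t - 1)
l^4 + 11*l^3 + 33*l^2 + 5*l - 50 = (l - 1)*(l + 2)*(l + 5)^2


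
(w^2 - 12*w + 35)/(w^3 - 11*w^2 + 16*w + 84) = (w - 5)/(w^2 - 4*w - 12)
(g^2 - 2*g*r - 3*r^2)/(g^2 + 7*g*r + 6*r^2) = (g - 3*r)/(g + 6*r)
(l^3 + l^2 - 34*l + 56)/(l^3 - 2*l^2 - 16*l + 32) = (l + 7)/(l + 4)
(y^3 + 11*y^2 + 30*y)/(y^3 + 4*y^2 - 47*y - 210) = y/(y - 7)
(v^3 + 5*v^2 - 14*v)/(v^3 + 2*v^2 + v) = (v^2 + 5*v - 14)/(v^2 + 2*v + 1)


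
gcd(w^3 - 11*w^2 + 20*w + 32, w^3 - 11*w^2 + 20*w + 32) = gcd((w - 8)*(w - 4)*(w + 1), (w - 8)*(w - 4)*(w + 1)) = w^3 - 11*w^2 + 20*w + 32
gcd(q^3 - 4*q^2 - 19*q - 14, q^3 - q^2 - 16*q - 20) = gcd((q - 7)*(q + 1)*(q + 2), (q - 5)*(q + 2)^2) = q + 2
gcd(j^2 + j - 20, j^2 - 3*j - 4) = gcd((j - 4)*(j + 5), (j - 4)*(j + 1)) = j - 4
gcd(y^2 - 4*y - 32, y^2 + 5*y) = 1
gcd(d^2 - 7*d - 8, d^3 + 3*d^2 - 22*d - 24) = d + 1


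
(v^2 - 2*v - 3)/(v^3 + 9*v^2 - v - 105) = (v + 1)/(v^2 + 12*v + 35)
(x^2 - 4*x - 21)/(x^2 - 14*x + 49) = (x + 3)/(x - 7)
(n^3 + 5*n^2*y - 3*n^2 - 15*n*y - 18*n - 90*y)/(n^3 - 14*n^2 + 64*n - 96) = (n^2 + 5*n*y + 3*n + 15*y)/(n^2 - 8*n + 16)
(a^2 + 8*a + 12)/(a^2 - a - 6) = (a + 6)/(a - 3)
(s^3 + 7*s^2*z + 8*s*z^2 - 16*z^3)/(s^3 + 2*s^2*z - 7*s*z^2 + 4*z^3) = (-s - 4*z)/(-s + z)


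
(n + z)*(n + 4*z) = n^2 + 5*n*z + 4*z^2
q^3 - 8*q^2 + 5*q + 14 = (q - 7)*(q - 2)*(q + 1)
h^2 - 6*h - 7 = (h - 7)*(h + 1)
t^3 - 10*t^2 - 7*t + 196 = (t - 7)^2*(t + 4)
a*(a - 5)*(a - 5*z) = a^3 - 5*a^2*z - 5*a^2 + 25*a*z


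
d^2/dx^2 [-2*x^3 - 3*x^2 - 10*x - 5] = -12*x - 6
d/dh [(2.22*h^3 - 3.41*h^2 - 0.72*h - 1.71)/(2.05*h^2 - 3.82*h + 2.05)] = (4.551*h^4 - 16.9608*h^3 + 28.1552*h^2 - 6.97*h - 8.0082)/(4.2025*h^4 - 15.662*h^3 + 22.9974*h^2 - 15.662*h + 4.2025)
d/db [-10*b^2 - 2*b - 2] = -20*b - 2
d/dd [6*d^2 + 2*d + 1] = 12*d + 2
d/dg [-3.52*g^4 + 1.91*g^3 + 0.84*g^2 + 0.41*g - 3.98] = -14.08*g^3 + 5.73*g^2 + 1.68*g + 0.41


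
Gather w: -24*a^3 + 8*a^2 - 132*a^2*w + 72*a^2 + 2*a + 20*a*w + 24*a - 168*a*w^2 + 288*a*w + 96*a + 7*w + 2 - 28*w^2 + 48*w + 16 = -24*a^3 + 80*a^2 + 122*a + w^2*(-168*a - 28) + w*(-132*a^2 + 308*a + 55) + 18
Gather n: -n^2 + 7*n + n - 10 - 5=-n^2 + 8*n - 15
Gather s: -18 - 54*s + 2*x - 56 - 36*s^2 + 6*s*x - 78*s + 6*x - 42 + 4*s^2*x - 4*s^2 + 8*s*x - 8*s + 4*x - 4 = s^2*(4*x - 40) + s*(14*x - 140) + 12*x - 120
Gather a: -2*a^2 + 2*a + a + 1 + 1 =-2*a^2 + 3*a + 2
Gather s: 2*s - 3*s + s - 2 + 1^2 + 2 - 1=0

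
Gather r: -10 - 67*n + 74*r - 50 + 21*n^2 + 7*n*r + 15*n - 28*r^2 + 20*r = 21*n^2 - 52*n - 28*r^2 + r*(7*n + 94) - 60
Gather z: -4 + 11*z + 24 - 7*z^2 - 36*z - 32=-7*z^2 - 25*z - 12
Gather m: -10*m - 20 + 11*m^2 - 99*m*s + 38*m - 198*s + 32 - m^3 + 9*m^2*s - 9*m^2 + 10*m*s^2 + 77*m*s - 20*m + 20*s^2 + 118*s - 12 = -m^3 + m^2*(9*s + 2) + m*(10*s^2 - 22*s + 8) + 20*s^2 - 80*s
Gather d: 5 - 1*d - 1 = 4 - d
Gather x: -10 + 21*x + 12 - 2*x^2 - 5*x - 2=-2*x^2 + 16*x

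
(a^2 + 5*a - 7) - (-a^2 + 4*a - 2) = 2*a^2 + a - 5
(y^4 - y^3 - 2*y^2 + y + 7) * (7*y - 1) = 7*y^5 - 8*y^4 - 13*y^3 + 9*y^2 + 48*y - 7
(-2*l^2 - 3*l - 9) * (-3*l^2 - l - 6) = 6*l^4 + 11*l^3 + 42*l^2 + 27*l + 54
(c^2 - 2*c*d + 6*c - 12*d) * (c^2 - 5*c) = c^4 - 2*c^3*d + c^3 - 2*c^2*d - 30*c^2 + 60*c*d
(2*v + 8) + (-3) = 2*v + 5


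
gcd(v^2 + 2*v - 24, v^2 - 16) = v - 4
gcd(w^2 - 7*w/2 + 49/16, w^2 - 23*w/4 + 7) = w - 7/4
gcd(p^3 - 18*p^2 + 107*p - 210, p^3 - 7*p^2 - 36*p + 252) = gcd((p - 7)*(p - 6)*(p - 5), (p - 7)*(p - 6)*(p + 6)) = p^2 - 13*p + 42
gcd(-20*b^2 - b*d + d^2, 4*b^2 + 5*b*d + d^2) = 4*b + d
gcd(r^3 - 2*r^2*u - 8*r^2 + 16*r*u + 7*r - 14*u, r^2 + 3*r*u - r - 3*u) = r - 1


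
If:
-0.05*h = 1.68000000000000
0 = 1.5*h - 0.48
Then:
No Solution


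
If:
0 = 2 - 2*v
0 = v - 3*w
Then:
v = 1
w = 1/3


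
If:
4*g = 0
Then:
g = 0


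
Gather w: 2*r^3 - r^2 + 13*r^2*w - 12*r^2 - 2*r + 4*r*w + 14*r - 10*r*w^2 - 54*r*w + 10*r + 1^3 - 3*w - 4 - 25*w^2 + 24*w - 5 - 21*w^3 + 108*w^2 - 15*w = 2*r^3 - 13*r^2 + 22*r - 21*w^3 + w^2*(83 - 10*r) + w*(13*r^2 - 50*r + 6) - 8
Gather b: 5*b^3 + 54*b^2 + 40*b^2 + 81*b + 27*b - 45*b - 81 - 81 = 5*b^3 + 94*b^2 + 63*b - 162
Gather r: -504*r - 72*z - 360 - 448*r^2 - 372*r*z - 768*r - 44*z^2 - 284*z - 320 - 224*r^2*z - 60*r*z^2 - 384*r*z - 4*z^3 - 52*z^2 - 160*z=r^2*(-224*z - 448) + r*(-60*z^2 - 756*z - 1272) - 4*z^3 - 96*z^2 - 516*z - 680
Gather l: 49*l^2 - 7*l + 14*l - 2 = 49*l^2 + 7*l - 2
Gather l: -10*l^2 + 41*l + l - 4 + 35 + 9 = -10*l^2 + 42*l + 40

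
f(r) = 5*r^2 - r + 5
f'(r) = 10*r - 1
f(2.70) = 38.75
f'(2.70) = 26.00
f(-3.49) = 69.39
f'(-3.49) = -35.90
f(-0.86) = 9.56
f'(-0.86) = -9.60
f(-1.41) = 16.35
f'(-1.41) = -15.10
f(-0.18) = 5.34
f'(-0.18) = -2.80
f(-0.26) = 5.60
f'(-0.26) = -3.60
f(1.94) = 21.88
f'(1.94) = 18.40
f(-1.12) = 12.39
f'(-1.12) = -12.20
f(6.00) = 179.00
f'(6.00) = 59.00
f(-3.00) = 53.00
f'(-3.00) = -31.00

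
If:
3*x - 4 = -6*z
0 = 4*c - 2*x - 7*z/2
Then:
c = 2/3 - z/8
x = 4/3 - 2*z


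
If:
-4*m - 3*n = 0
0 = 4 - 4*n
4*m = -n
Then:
No Solution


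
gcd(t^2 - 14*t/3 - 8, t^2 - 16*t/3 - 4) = t - 6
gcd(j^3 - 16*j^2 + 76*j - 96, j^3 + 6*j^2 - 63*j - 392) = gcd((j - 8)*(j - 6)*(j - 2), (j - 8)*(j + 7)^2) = j - 8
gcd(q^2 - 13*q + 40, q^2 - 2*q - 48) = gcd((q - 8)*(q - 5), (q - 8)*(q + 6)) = q - 8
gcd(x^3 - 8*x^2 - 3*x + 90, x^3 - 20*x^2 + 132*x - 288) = x - 6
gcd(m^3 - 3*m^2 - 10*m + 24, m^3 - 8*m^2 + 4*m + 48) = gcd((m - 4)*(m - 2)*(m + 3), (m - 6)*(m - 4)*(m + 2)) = m - 4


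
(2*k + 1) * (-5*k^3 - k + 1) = -10*k^4 - 5*k^3 - 2*k^2 + k + 1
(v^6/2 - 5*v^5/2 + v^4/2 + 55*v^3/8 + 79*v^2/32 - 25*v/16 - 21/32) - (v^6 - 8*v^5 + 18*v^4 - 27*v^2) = -v^6/2 + 11*v^5/2 - 35*v^4/2 + 55*v^3/8 + 943*v^2/32 - 25*v/16 - 21/32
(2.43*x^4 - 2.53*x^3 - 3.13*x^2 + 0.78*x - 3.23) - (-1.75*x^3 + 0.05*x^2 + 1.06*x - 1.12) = 2.43*x^4 - 0.78*x^3 - 3.18*x^2 - 0.28*x - 2.11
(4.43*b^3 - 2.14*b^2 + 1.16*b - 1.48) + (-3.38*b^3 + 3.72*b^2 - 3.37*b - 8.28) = 1.05*b^3 + 1.58*b^2 - 2.21*b - 9.76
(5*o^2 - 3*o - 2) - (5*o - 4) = 5*o^2 - 8*o + 2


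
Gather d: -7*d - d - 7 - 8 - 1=-8*d - 16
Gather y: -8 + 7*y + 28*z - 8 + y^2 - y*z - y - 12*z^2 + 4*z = y^2 + y*(6 - z) - 12*z^2 + 32*z - 16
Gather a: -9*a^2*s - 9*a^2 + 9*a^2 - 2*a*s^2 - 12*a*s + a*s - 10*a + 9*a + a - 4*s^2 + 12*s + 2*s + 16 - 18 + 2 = -9*a^2*s + a*(-2*s^2 - 11*s) - 4*s^2 + 14*s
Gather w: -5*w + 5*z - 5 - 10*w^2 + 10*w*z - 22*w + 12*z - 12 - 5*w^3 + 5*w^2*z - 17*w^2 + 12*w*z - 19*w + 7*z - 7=-5*w^3 + w^2*(5*z - 27) + w*(22*z - 46) + 24*z - 24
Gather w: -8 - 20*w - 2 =-20*w - 10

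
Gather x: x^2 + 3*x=x^2 + 3*x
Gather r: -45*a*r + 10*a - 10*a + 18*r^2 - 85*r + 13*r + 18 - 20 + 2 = 18*r^2 + r*(-45*a - 72)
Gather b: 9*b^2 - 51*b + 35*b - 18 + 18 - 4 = 9*b^2 - 16*b - 4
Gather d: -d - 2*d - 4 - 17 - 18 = -3*d - 39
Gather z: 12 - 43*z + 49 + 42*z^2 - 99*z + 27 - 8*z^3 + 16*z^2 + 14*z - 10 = -8*z^3 + 58*z^2 - 128*z + 78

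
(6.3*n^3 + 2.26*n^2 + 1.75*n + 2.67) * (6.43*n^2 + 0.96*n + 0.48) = 40.509*n^5 + 20.5798*n^4 + 16.4461*n^3 + 19.9329*n^2 + 3.4032*n + 1.2816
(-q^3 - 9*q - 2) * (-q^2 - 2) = q^5 + 11*q^3 + 2*q^2 + 18*q + 4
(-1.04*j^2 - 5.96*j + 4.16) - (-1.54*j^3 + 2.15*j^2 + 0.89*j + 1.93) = 1.54*j^3 - 3.19*j^2 - 6.85*j + 2.23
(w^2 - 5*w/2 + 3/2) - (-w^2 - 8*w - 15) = 2*w^2 + 11*w/2 + 33/2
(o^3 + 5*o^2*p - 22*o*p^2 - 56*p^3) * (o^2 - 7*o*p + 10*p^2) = o^5 - 2*o^4*p - 47*o^3*p^2 + 148*o^2*p^3 + 172*o*p^4 - 560*p^5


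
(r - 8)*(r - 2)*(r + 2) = r^3 - 8*r^2 - 4*r + 32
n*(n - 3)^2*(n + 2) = n^4 - 4*n^3 - 3*n^2 + 18*n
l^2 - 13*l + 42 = (l - 7)*(l - 6)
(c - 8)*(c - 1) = c^2 - 9*c + 8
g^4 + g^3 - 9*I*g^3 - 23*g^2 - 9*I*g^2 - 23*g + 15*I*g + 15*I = (g + 1)*(g - 5*I)*(g - 3*I)*(g - I)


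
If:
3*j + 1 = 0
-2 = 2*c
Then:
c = -1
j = -1/3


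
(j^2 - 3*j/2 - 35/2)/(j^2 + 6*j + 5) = (2*j^2 - 3*j - 35)/(2*(j^2 + 6*j + 5))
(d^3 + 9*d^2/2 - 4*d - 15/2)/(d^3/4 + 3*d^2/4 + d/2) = 2*(2*d^2 + 7*d - 15)/(d*(d + 2))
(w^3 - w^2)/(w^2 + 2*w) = w*(w - 1)/(w + 2)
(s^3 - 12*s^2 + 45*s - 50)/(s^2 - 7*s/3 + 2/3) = 3*(s^2 - 10*s + 25)/(3*s - 1)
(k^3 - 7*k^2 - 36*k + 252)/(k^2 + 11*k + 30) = (k^2 - 13*k + 42)/(k + 5)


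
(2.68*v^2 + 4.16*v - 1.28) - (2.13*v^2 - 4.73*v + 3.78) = 0.55*v^2 + 8.89*v - 5.06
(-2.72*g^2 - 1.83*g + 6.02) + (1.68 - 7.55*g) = -2.72*g^2 - 9.38*g + 7.7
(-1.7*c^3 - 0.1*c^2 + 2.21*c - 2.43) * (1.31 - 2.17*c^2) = 3.689*c^5 + 0.217*c^4 - 7.0227*c^3 + 5.1421*c^2 + 2.8951*c - 3.1833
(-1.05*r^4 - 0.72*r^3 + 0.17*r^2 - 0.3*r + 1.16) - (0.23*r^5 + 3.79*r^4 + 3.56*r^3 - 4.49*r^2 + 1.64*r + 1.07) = -0.23*r^5 - 4.84*r^4 - 4.28*r^3 + 4.66*r^2 - 1.94*r + 0.0899999999999999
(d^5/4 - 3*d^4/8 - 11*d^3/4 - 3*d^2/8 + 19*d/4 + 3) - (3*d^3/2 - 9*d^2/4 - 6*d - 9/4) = d^5/4 - 3*d^4/8 - 17*d^3/4 + 15*d^2/8 + 43*d/4 + 21/4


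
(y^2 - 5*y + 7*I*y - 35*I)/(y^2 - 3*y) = (y^2 + y*(-5 + 7*I) - 35*I)/(y*(y - 3))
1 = 1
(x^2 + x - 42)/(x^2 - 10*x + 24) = (x + 7)/(x - 4)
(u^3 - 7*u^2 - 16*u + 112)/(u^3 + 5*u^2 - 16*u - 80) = (u - 7)/(u + 5)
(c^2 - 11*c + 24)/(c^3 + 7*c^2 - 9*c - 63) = (c - 8)/(c^2 + 10*c + 21)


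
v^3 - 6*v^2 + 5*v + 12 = (v - 4)*(v - 3)*(v + 1)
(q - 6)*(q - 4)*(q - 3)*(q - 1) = q^4 - 14*q^3 + 67*q^2 - 126*q + 72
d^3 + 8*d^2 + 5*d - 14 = (d - 1)*(d + 2)*(d + 7)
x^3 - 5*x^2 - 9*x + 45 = (x - 5)*(x - 3)*(x + 3)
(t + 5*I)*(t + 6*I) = t^2 + 11*I*t - 30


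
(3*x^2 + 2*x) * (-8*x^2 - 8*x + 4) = -24*x^4 - 40*x^3 - 4*x^2 + 8*x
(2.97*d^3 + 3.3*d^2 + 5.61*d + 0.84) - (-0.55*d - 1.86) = 2.97*d^3 + 3.3*d^2 + 6.16*d + 2.7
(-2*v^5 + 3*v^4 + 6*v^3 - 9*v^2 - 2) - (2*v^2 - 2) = -2*v^5 + 3*v^4 + 6*v^3 - 11*v^2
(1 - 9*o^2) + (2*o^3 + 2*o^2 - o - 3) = 2*o^3 - 7*o^2 - o - 2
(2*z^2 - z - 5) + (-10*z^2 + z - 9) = -8*z^2 - 14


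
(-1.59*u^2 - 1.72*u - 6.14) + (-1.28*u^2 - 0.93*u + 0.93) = -2.87*u^2 - 2.65*u - 5.21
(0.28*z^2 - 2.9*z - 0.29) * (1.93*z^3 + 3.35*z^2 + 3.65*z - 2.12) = 0.5404*z^5 - 4.659*z^4 - 9.2527*z^3 - 12.1501*z^2 + 5.0895*z + 0.6148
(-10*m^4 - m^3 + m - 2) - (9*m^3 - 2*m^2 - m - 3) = -10*m^4 - 10*m^3 + 2*m^2 + 2*m + 1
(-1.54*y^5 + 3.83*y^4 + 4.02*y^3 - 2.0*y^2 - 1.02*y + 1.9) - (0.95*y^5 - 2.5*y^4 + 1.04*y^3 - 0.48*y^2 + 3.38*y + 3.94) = -2.49*y^5 + 6.33*y^4 + 2.98*y^3 - 1.52*y^2 - 4.4*y - 2.04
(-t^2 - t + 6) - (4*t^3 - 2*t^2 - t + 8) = -4*t^3 + t^2 - 2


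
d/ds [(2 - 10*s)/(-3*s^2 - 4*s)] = 2*(-15*s^2 + 6*s + 4)/(s^2*(9*s^2 + 24*s + 16))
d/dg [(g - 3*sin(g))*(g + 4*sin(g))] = g*cos(g) + 2*g + sin(g) - 12*sin(2*g)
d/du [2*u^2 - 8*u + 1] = 4*u - 8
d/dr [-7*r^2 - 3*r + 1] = -14*r - 3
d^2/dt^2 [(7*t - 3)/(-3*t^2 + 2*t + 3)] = 2*(4*(3*t - 1)^2*(7*t - 3) + (63*t - 23)*(-3*t^2 + 2*t + 3))/(-3*t^2 + 2*t + 3)^3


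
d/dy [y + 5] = 1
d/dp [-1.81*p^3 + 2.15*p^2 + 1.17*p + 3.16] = -5.43*p^2 + 4.3*p + 1.17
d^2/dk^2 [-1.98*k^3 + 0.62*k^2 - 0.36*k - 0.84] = 1.24 - 11.88*k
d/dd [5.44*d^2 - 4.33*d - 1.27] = 10.88*d - 4.33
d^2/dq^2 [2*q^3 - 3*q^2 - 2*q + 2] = 12*q - 6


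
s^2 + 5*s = s*(s + 5)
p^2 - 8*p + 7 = (p - 7)*(p - 1)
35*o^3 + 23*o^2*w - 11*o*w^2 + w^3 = (-7*o + w)*(-5*o + w)*(o + w)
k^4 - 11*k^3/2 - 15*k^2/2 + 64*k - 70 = (k - 5)*(k - 2)^2*(k + 7/2)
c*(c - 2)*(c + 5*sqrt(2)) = c^3 - 2*c^2 + 5*sqrt(2)*c^2 - 10*sqrt(2)*c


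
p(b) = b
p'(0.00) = 1.00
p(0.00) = 0.00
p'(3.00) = 1.00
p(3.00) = 3.00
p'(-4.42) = 1.00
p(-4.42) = -4.42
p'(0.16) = 1.00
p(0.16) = 0.16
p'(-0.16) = 1.00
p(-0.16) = -0.16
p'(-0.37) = 1.00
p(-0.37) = -0.37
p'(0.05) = 1.00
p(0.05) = 0.05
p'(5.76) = 1.00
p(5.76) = 5.76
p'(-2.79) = 1.00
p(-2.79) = -2.79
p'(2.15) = 1.00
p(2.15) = 2.15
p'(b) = 1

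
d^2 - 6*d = d*(d - 6)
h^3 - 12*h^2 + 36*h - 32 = (h - 8)*(h - 2)^2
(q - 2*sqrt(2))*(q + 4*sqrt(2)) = q^2 + 2*sqrt(2)*q - 16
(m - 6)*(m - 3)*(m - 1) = m^3 - 10*m^2 + 27*m - 18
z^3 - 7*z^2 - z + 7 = (z - 7)*(z - 1)*(z + 1)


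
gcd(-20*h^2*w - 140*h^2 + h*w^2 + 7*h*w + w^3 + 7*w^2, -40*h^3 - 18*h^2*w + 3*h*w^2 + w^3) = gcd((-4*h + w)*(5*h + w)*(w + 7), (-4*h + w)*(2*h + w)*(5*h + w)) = -20*h^2 + h*w + w^2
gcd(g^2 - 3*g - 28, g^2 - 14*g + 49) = g - 7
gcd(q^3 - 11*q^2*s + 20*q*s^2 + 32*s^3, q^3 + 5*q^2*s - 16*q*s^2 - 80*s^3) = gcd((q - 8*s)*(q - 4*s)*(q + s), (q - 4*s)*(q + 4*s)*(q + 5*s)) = q - 4*s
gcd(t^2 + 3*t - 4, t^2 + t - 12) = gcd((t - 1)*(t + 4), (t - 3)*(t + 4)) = t + 4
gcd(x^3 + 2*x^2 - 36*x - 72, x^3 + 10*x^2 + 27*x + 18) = x + 6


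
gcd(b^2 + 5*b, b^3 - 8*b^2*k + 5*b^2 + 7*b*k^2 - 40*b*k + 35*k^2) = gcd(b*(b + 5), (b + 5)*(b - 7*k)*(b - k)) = b + 5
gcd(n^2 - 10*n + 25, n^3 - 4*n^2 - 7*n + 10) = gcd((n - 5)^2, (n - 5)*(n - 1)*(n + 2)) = n - 5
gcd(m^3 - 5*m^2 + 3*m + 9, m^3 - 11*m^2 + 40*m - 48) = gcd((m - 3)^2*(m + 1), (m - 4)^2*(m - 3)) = m - 3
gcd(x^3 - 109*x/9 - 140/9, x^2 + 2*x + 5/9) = x + 5/3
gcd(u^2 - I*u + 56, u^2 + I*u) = 1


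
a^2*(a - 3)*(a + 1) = a^4 - 2*a^3 - 3*a^2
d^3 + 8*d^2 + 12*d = d*(d + 2)*(d + 6)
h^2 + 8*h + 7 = (h + 1)*(h + 7)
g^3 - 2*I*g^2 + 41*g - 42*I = (g - 7*I)*(g - I)*(g + 6*I)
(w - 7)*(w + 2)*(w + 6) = w^3 + w^2 - 44*w - 84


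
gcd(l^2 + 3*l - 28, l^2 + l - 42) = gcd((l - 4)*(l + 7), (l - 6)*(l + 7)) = l + 7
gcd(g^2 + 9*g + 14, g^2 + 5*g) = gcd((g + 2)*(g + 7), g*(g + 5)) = 1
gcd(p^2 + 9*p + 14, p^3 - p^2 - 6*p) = p + 2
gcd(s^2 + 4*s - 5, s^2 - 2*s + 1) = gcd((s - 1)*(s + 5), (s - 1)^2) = s - 1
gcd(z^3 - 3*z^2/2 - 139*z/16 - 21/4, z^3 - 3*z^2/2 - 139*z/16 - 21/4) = z^3 - 3*z^2/2 - 139*z/16 - 21/4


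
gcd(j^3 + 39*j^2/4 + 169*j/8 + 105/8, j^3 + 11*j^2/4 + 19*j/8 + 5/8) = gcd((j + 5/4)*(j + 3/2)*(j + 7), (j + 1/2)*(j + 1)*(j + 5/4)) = j + 5/4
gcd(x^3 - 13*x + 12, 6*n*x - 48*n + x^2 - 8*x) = 1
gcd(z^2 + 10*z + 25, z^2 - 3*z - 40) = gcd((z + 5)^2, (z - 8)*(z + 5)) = z + 5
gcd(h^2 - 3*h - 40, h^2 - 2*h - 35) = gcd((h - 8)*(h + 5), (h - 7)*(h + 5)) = h + 5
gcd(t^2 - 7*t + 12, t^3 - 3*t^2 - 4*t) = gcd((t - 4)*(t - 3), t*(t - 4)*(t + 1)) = t - 4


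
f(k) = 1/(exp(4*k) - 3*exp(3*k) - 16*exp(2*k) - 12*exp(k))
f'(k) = (-4*exp(4*k) + 9*exp(3*k) + 32*exp(2*k) + 12*exp(k))/(exp(4*k) - 3*exp(3*k) - 16*exp(2*k) - 12*exp(k))^2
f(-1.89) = -0.46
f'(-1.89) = 0.54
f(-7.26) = -118.41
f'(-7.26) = 118.52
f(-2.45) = -0.86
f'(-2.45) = 0.96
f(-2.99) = -1.55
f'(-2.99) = 1.65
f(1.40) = -0.00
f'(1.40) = 0.00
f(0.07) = -0.03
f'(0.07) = 0.05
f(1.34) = -0.00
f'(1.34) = 0.00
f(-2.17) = -0.63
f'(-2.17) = 0.72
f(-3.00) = -1.57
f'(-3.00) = 1.67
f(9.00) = 0.00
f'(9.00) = 0.00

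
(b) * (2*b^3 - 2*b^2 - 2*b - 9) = 2*b^4 - 2*b^3 - 2*b^2 - 9*b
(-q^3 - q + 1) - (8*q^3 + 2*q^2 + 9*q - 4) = -9*q^3 - 2*q^2 - 10*q + 5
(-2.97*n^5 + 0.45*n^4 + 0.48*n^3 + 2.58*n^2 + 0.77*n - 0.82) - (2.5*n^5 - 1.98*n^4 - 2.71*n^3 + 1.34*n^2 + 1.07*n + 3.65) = -5.47*n^5 + 2.43*n^4 + 3.19*n^3 + 1.24*n^2 - 0.3*n - 4.47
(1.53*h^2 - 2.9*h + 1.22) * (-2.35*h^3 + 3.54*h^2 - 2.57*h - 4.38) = -3.5955*h^5 + 12.2312*h^4 - 17.0651*h^3 + 5.0704*h^2 + 9.5666*h - 5.3436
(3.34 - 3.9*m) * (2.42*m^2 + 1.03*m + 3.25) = -9.438*m^3 + 4.0658*m^2 - 9.2348*m + 10.855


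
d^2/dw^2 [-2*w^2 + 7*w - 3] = -4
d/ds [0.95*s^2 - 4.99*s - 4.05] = 1.9*s - 4.99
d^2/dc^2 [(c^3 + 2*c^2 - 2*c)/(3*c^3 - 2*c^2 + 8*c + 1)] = 6*(8*c^6 - 42*c^5 - 42*c^4 + 32*c^3 + 24*c^2 - 3*c + 6)/(27*c^9 - 54*c^8 + 252*c^7 - 269*c^6 + 636*c^5 - 228*c^4 + 425*c^3 + 186*c^2 + 24*c + 1)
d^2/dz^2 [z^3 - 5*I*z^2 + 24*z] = 6*z - 10*I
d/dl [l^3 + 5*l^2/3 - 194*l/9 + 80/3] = 3*l^2 + 10*l/3 - 194/9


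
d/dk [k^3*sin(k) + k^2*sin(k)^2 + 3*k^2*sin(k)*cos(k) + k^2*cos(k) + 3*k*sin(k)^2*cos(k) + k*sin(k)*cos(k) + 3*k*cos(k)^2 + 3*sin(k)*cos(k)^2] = k^3*cos(k) + 2*k^2*sin(k) + k^2*sin(2*k) + 3*k^2*cos(2*k) - 3*k*sin(k)/4 + 9*k*sin(3*k)/4 + 2*k*cos(k) + k + sin(2*k)/2 + 3*cos(k)/2 + 3*cos(2*k)/2 + 3*cos(3*k)/2 + 3/2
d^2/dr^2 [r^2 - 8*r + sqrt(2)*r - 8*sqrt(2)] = 2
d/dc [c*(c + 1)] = 2*c + 1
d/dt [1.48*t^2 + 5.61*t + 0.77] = 2.96*t + 5.61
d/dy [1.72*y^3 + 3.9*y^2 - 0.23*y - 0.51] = 5.16*y^2 + 7.8*y - 0.23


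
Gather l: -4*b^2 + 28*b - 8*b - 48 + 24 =-4*b^2 + 20*b - 24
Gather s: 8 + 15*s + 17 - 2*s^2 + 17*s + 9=-2*s^2 + 32*s + 34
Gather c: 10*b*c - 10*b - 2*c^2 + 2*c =-10*b - 2*c^2 + c*(10*b + 2)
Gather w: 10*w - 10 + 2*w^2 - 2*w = 2*w^2 + 8*w - 10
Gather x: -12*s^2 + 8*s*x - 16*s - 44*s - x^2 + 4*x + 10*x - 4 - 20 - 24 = -12*s^2 - 60*s - x^2 + x*(8*s + 14) - 48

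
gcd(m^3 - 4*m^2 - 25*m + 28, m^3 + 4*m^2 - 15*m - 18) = 1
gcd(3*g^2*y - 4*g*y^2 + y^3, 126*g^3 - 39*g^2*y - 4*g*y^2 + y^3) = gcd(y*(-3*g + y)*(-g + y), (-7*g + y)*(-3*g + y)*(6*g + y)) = -3*g + y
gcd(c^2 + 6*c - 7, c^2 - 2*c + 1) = c - 1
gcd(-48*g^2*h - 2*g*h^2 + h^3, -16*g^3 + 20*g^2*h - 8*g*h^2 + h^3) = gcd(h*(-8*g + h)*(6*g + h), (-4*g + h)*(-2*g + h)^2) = 1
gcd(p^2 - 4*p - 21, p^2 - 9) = p + 3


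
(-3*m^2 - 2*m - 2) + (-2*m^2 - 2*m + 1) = -5*m^2 - 4*m - 1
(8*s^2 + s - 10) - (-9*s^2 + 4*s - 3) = 17*s^2 - 3*s - 7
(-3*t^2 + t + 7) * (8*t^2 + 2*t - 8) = -24*t^4 + 2*t^3 + 82*t^2 + 6*t - 56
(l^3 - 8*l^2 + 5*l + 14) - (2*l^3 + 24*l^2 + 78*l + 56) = -l^3 - 32*l^2 - 73*l - 42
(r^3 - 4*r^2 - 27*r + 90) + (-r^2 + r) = r^3 - 5*r^2 - 26*r + 90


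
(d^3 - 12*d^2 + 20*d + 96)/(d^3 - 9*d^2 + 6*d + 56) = (d^2 - 14*d + 48)/(d^2 - 11*d + 28)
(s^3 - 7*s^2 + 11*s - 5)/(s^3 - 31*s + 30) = (s - 1)/(s + 6)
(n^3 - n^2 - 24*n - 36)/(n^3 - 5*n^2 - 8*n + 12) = (n + 3)/(n - 1)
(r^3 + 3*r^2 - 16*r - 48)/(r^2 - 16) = r + 3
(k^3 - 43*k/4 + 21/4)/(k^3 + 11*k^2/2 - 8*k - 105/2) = (k - 1/2)/(k + 5)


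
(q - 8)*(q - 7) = q^2 - 15*q + 56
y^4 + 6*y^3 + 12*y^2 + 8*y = y*(y + 2)^3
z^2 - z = z*(z - 1)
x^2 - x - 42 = (x - 7)*(x + 6)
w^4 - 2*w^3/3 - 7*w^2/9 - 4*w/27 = w*(w - 4/3)*(w + 1/3)^2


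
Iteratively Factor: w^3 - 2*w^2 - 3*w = (w + 1)*(w^2 - 3*w) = w*(w + 1)*(w - 3)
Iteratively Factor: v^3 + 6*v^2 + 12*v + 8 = (v + 2)*(v^2 + 4*v + 4) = (v + 2)^2*(v + 2)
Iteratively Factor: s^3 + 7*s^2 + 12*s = (s)*(s^2 + 7*s + 12) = s*(s + 4)*(s + 3)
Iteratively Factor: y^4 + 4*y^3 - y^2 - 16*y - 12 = (y - 2)*(y^3 + 6*y^2 + 11*y + 6) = (y - 2)*(y + 1)*(y^2 + 5*y + 6) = (y - 2)*(y + 1)*(y + 2)*(y + 3)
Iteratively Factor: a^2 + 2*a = (a + 2)*(a)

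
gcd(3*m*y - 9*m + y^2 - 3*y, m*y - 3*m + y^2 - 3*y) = y - 3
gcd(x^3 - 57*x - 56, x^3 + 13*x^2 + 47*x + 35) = x^2 + 8*x + 7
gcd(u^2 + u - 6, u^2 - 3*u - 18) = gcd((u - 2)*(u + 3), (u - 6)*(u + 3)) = u + 3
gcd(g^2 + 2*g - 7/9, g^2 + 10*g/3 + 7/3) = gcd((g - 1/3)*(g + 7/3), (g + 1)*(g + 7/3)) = g + 7/3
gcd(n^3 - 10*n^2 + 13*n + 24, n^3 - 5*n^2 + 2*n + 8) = n + 1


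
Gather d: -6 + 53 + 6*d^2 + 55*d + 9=6*d^2 + 55*d + 56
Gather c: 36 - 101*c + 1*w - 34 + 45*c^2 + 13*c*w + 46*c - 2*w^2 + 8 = 45*c^2 + c*(13*w - 55) - 2*w^2 + w + 10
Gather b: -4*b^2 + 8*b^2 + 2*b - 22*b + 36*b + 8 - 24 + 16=4*b^2 + 16*b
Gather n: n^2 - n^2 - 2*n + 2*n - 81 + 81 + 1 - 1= 0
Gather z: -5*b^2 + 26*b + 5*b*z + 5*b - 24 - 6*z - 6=-5*b^2 + 31*b + z*(5*b - 6) - 30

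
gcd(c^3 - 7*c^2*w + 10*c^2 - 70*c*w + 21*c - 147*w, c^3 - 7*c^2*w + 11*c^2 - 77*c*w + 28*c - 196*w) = -c^2 + 7*c*w - 7*c + 49*w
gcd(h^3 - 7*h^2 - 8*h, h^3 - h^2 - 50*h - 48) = h^2 - 7*h - 8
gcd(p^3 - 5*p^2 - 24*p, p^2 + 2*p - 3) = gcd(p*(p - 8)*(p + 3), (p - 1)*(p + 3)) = p + 3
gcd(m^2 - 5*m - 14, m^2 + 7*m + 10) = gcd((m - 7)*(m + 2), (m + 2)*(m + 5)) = m + 2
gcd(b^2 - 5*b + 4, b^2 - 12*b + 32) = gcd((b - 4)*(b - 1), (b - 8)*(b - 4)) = b - 4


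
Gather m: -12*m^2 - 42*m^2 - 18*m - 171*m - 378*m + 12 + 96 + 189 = -54*m^2 - 567*m + 297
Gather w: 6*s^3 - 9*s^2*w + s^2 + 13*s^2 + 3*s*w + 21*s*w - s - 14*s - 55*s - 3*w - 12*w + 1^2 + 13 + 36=6*s^3 + 14*s^2 - 70*s + w*(-9*s^2 + 24*s - 15) + 50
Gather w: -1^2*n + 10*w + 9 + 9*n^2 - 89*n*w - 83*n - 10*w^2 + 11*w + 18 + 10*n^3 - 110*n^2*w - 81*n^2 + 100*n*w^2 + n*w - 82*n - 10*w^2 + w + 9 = 10*n^3 - 72*n^2 - 166*n + w^2*(100*n - 20) + w*(-110*n^2 - 88*n + 22) + 36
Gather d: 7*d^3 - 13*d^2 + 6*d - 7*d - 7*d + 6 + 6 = 7*d^3 - 13*d^2 - 8*d + 12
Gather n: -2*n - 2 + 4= 2 - 2*n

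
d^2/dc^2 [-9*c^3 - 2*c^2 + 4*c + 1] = -54*c - 4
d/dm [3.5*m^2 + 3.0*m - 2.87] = 7.0*m + 3.0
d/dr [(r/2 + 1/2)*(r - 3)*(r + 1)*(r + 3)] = 2*r^3 + 3*r^2 - 8*r - 9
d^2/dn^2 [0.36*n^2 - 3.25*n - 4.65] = 0.720000000000000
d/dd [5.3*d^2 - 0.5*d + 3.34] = 10.6*d - 0.5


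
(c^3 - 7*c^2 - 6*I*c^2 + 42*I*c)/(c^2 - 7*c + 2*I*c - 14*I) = c*(c - 6*I)/(c + 2*I)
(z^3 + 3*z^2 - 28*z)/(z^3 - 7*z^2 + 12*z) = (z + 7)/(z - 3)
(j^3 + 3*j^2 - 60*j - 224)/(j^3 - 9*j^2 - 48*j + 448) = (j + 4)/(j - 8)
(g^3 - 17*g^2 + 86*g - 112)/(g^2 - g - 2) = (g^2 - 15*g + 56)/(g + 1)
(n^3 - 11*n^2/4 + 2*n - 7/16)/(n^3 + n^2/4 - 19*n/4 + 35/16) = (2*n - 1)/(2*n + 5)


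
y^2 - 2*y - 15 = (y - 5)*(y + 3)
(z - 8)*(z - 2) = z^2 - 10*z + 16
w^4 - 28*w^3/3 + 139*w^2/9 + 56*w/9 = w*(w - 7)*(w - 8/3)*(w + 1/3)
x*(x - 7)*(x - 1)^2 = x^4 - 9*x^3 + 15*x^2 - 7*x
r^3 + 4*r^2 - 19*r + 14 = (r - 2)*(r - 1)*(r + 7)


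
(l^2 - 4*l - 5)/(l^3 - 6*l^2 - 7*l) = (l - 5)/(l*(l - 7))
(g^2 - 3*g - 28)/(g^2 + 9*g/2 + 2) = 2*(g - 7)/(2*g + 1)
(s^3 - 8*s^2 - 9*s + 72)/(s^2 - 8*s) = s - 9/s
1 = 1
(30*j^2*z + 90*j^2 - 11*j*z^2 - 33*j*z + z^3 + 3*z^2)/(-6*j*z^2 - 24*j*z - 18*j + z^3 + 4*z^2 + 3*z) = (-5*j + z)/(z + 1)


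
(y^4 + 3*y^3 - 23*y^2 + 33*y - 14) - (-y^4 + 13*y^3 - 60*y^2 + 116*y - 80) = 2*y^4 - 10*y^3 + 37*y^2 - 83*y + 66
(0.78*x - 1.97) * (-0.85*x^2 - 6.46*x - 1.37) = -0.663*x^3 - 3.3643*x^2 + 11.6576*x + 2.6989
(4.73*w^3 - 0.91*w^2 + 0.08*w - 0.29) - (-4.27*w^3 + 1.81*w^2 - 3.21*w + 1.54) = 9.0*w^3 - 2.72*w^2 + 3.29*w - 1.83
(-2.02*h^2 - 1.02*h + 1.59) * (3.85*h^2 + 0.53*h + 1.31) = -7.777*h^4 - 4.9976*h^3 + 2.9347*h^2 - 0.4935*h + 2.0829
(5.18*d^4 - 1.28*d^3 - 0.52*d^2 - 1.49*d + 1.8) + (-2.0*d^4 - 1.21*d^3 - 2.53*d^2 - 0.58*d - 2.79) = 3.18*d^4 - 2.49*d^3 - 3.05*d^2 - 2.07*d - 0.99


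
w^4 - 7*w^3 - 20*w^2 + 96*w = w*(w - 8)*(w - 3)*(w + 4)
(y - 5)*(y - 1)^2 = y^3 - 7*y^2 + 11*y - 5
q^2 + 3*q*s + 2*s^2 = (q + s)*(q + 2*s)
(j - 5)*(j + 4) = j^2 - j - 20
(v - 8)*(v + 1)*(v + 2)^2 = v^4 - 3*v^3 - 32*v^2 - 60*v - 32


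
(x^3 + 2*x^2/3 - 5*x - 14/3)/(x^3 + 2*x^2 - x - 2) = (x - 7/3)/(x - 1)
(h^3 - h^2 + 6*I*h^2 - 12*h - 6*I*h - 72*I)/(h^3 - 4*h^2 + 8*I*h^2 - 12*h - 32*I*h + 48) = (h + 3)/(h + 2*I)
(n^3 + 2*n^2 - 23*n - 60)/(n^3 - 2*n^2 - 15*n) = (n + 4)/n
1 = 1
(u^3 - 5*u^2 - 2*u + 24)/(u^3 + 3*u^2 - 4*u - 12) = (u^2 - 7*u + 12)/(u^2 + u - 6)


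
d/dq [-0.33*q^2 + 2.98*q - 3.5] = 2.98 - 0.66*q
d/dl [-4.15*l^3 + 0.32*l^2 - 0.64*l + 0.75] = -12.45*l^2 + 0.64*l - 0.64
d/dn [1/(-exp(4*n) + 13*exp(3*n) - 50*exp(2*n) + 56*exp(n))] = (4*exp(3*n) - 39*exp(2*n) + 100*exp(n) - 56)*exp(-n)/(exp(3*n) - 13*exp(2*n) + 50*exp(n) - 56)^2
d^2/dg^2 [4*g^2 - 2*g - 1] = 8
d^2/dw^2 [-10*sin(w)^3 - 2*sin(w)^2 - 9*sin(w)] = 90*sin(w)^3 + 8*sin(w)^2 - 51*sin(w) - 4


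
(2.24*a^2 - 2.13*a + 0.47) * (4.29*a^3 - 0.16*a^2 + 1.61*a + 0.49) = 9.6096*a^5 - 9.4961*a^4 + 5.9635*a^3 - 2.4069*a^2 - 0.287*a + 0.2303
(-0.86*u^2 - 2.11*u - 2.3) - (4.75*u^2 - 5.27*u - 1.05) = -5.61*u^2 + 3.16*u - 1.25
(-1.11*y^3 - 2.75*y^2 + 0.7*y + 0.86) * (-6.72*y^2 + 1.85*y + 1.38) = 7.4592*y^5 + 16.4265*y^4 - 11.3233*y^3 - 8.2792*y^2 + 2.557*y + 1.1868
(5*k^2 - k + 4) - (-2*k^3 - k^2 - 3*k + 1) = 2*k^3 + 6*k^2 + 2*k + 3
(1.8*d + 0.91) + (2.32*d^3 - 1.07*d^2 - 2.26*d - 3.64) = 2.32*d^3 - 1.07*d^2 - 0.46*d - 2.73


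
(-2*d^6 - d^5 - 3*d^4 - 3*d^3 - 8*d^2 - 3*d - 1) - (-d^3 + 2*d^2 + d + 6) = -2*d^6 - d^5 - 3*d^4 - 2*d^3 - 10*d^2 - 4*d - 7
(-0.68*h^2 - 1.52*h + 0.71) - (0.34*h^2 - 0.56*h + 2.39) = -1.02*h^2 - 0.96*h - 1.68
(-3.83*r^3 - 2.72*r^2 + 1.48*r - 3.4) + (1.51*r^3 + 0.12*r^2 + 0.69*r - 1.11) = -2.32*r^3 - 2.6*r^2 + 2.17*r - 4.51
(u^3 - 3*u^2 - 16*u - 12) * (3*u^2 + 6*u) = 3*u^5 - 3*u^4 - 66*u^3 - 132*u^2 - 72*u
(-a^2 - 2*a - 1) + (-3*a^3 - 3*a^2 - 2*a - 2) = -3*a^3 - 4*a^2 - 4*a - 3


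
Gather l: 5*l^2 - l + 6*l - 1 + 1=5*l^2 + 5*l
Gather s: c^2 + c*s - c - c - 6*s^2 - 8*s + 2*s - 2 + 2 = c^2 - 2*c - 6*s^2 + s*(c - 6)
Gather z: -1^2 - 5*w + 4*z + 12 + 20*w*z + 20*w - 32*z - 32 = 15*w + z*(20*w - 28) - 21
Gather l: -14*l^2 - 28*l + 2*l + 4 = -14*l^2 - 26*l + 4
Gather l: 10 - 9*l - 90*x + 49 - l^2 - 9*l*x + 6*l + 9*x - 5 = -l^2 + l*(-9*x - 3) - 81*x + 54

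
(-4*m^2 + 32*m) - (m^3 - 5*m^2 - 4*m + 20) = -m^3 + m^2 + 36*m - 20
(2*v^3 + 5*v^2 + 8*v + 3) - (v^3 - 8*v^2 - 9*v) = v^3 + 13*v^2 + 17*v + 3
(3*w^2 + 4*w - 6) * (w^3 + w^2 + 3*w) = 3*w^5 + 7*w^4 + 7*w^3 + 6*w^2 - 18*w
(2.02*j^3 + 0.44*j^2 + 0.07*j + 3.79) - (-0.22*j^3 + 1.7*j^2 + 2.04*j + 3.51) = 2.24*j^3 - 1.26*j^2 - 1.97*j + 0.28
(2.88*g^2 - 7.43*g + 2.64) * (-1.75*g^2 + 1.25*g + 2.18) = -5.04*g^4 + 16.6025*g^3 - 7.6291*g^2 - 12.8974*g + 5.7552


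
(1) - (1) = 0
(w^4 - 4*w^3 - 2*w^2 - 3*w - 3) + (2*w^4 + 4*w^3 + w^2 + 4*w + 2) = 3*w^4 - w^2 + w - 1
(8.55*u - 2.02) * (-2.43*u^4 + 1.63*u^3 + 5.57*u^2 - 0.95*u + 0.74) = -20.7765*u^5 + 18.8451*u^4 + 44.3309*u^3 - 19.3739*u^2 + 8.246*u - 1.4948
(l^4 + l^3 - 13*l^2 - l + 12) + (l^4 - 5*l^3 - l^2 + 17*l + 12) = 2*l^4 - 4*l^3 - 14*l^2 + 16*l + 24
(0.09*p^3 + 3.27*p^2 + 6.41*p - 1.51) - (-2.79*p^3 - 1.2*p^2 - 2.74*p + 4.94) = 2.88*p^3 + 4.47*p^2 + 9.15*p - 6.45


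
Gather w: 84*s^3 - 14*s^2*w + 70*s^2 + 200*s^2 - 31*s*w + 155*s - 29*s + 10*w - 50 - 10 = 84*s^3 + 270*s^2 + 126*s + w*(-14*s^2 - 31*s + 10) - 60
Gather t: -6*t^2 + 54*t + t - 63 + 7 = -6*t^2 + 55*t - 56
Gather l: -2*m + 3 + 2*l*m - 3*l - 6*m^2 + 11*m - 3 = l*(2*m - 3) - 6*m^2 + 9*m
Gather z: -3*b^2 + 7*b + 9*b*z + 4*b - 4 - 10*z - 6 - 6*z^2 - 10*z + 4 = -3*b^2 + 11*b - 6*z^2 + z*(9*b - 20) - 6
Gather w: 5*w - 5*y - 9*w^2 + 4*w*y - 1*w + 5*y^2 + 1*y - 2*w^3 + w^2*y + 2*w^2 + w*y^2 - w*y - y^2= -2*w^3 + w^2*(y - 7) + w*(y^2 + 3*y + 4) + 4*y^2 - 4*y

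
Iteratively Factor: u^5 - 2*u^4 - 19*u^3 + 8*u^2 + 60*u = (u + 3)*(u^4 - 5*u^3 - 4*u^2 + 20*u) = (u - 2)*(u + 3)*(u^3 - 3*u^2 - 10*u) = (u - 2)*(u + 2)*(u + 3)*(u^2 - 5*u) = u*(u - 2)*(u + 2)*(u + 3)*(u - 5)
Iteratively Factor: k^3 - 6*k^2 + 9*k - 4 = (k - 4)*(k^2 - 2*k + 1) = (k - 4)*(k - 1)*(k - 1)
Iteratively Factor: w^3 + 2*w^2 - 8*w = (w)*(w^2 + 2*w - 8) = w*(w - 2)*(w + 4)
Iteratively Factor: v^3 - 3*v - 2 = (v - 2)*(v^2 + 2*v + 1) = (v - 2)*(v + 1)*(v + 1)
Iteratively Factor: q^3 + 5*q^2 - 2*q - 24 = (q + 4)*(q^2 + q - 6) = (q - 2)*(q + 4)*(q + 3)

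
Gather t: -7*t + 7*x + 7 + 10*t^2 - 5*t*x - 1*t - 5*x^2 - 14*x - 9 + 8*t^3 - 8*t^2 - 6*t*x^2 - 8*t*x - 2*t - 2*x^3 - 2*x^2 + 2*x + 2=8*t^3 + 2*t^2 + t*(-6*x^2 - 13*x - 10) - 2*x^3 - 7*x^2 - 5*x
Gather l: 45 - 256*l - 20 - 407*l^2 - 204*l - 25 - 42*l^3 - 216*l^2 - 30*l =-42*l^3 - 623*l^2 - 490*l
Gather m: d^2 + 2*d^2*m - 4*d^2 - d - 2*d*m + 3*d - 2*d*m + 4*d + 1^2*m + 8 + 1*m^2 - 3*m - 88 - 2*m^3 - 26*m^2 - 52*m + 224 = -3*d^2 + 6*d - 2*m^3 - 25*m^2 + m*(2*d^2 - 4*d - 54) + 144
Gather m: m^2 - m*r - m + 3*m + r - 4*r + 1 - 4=m^2 + m*(2 - r) - 3*r - 3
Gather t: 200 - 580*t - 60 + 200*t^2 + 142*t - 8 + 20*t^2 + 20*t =220*t^2 - 418*t + 132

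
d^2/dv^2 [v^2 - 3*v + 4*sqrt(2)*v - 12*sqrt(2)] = 2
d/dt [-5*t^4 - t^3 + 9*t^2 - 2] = t*(-20*t^2 - 3*t + 18)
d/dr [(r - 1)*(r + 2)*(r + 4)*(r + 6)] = 4*r^3 + 33*r^2 + 64*r + 4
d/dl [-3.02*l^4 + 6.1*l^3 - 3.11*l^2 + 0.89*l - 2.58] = -12.08*l^3 + 18.3*l^2 - 6.22*l + 0.89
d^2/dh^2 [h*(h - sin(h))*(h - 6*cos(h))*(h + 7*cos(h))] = -sqrt(2)*h^3*cos(h + pi/4) + 2*h^2*sin(2*h) - 6*sqrt(2)*h^2*sin(h + pi/4) + 84*h^2*cos(2*h) + 12*h^2 - 33*h*sin(h)/2 + 168*h*sin(2*h) - 189*h*sin(3*h)/2 + 6*h*cos(h) - 4*h*cos(2*h) - sin(2*h) + 21*cos(h) - 42*cos(2*h) + 63*cos(3*h) - 42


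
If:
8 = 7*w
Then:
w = 8/7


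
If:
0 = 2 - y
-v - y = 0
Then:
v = -2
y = 2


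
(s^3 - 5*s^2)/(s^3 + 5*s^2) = (s - 5)/(s + 5)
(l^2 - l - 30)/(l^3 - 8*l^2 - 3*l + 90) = (l + 5)/(l^2 - 2*l - 15)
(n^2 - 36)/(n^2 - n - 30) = (n + 6)/(n + 5)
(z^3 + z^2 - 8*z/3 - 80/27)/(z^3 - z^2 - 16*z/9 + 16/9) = (9*z^2 - 3*z - 20)/(3*(3*z^2 - 7*z + 4))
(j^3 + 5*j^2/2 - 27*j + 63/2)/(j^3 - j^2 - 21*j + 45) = (2*j^2 + 11*j - 21)/(2*(j^2 + 2*j - 15))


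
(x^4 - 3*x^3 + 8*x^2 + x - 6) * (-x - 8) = -x^5 - 5*x^4 + 16*x^3 - 65*x^2 - 2*x + 48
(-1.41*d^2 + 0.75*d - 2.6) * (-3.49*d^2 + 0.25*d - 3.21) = 4.9209*d^4 - 2.97*d^3 + 13.7876*d^2 - 3.0575*d + 8.346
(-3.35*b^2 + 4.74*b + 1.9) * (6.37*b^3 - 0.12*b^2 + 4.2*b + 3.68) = -21.3395*b^5 + 30.5958*b^4 - 2.5358*b^3 + 7.352*b^2 + 25.4232*b + 6.992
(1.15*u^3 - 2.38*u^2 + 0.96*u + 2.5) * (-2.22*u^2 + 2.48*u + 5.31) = -2.553*u^5 + 8.1356*u^4 - 1.9271*u^3 - 15.807*u^2 + 11.2976*u + 13.275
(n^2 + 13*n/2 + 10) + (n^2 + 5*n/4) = 2*n^2 + 31*n/4 + 10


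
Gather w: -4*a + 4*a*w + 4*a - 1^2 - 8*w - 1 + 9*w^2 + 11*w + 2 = 9*w^2 + w*(4*a + 3)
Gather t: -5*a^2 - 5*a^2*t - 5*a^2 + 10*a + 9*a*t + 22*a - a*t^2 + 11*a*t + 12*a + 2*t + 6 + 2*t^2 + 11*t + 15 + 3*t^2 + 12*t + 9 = -10*a^2 + 44*a + t^2*(5 - a) + t*(-5*a^2 + 20*a + 25) + 30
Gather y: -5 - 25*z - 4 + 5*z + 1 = -20*z - 8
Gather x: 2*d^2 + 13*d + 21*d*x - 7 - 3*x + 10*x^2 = 2*d^2 + 13*d + 10*x^2 + x*(21*d - 3) - 7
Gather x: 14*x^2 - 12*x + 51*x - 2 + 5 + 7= 14*x^2 + 39*x + 10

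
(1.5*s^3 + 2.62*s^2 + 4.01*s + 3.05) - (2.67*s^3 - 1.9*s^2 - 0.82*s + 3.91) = -1.17*s^3 + 4.52*s^2 + 4.83*s - 0.86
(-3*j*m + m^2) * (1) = -3*j*m + m^2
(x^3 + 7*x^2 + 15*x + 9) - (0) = x^3 + 7*x^2 + 15*x + 9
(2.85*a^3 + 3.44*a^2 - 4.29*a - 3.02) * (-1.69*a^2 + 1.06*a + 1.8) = -4.8165*a^5 - 2.7926*a^4 + 16.0265*a^3 + 6.7484*a^2 - 10.9232*a - 5.436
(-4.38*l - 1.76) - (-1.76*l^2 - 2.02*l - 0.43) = 1.76*l^2 - 2.36*l - 1.33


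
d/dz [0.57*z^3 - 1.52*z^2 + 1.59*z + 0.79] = 1.71*z^2 - 3.04*z + 1.59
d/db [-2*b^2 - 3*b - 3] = -4*b - 3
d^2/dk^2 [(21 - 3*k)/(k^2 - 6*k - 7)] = -6/(k^3 + 3*k^2 + 3*k + 1)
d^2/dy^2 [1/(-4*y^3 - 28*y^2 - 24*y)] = (y*(3*y + 7)*(y^2 + 7*y + 6) - (3*y^2 + 14*y + 6)^2)/(2*y^3*(y^2 + 7*y + 6)^3)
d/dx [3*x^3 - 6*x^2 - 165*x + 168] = 9*x^2 - 12*x - 165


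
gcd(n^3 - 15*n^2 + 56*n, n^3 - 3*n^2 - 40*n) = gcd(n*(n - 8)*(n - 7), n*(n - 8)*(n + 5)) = n^2 - 8*n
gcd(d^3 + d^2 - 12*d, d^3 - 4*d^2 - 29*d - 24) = 1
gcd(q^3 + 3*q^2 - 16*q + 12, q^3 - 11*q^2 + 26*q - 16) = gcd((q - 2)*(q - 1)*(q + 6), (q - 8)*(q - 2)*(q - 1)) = q^2 - 3*q + 2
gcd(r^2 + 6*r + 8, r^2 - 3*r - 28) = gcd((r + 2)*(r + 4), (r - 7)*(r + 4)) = r + 4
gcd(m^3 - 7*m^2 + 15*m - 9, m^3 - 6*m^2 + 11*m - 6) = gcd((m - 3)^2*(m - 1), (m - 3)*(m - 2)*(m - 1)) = m^2 - 4*m + 3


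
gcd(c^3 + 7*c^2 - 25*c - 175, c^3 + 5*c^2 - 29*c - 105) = c^2 + 2*c - 35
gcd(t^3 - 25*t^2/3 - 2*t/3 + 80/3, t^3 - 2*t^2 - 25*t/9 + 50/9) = t^2 - t/3 - 10/3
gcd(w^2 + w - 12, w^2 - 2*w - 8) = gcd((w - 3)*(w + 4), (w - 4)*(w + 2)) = 1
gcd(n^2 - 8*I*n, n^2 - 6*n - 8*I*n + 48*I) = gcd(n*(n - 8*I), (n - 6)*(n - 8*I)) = n - 8*I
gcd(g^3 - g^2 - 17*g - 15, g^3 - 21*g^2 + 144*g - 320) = g - 5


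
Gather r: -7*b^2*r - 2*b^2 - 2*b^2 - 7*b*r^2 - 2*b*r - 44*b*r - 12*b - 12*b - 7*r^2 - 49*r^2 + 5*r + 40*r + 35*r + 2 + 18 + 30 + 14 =-4*b^2 - 24*b + r^2*(-7*b - 56) + r*(-7*b^2 - 46*b + 80) + 64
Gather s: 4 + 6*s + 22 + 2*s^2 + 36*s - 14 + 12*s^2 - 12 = 14*s^2 + 42*s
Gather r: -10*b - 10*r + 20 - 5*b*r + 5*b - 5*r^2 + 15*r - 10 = -5*b - 5*r^2 + r*(5 - 5*b) + 10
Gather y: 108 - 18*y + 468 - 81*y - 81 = 495 - 99*y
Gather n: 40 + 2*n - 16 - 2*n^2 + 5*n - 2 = -2*n^2 + 7*n + 22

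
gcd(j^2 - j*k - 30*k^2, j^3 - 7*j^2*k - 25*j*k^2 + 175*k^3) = j + 5*k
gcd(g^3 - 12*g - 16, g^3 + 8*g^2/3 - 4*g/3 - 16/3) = g^2 + 4*g + 4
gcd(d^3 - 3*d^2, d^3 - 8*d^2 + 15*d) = d^2 - 3*d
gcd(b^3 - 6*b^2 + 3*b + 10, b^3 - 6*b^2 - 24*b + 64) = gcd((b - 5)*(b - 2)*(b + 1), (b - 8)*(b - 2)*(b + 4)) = b - 2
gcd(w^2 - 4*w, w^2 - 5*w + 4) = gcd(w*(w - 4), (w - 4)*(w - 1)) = w - 4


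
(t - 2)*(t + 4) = t^2 + 2*t - 8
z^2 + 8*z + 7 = (z + 1)*(z + 7)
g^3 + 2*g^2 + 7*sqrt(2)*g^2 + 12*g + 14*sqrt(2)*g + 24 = (g + 2)*(g + sqrt(2))*(g + 6*sqrt(2))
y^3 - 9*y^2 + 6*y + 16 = (y - 8)*(y - 2)*(y + 1)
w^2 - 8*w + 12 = (w - 6)*(w - 2)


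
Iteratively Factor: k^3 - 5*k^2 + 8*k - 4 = (k - 2)*(k^2 - 3*k + 2) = (k - 2)*(k - 1)*(k - 2)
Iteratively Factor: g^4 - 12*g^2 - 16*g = (g)*(g^3 - 12*g - 16) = g*(g - 4)*(g^2 + 4*g + 4) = g*(g - 4)*(g + 2)*(g + 2)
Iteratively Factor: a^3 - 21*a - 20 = (a - 5)*(a^2 + 5*a + 4) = (a - 5)*(a + 4)*(a + 1)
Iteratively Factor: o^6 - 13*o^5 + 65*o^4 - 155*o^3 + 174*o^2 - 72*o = (o - 1)*(o^5 - 12*o^4 + 53*o^3 - 102*o^2 + 72*o) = (o - 2)*(o - 1)*(o^4 - 10*o^3 + 33*o^2 - 36*o) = (o - 3)*(o - 2)*(o - 1)*(o^3 - 7*o^2 + 12*o) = o*(o - 3)*(o - 2)*(o - 1)*(o^2 - 7*o + 12) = o*(o - 4)*(o - 3)*(o - 2)*(o - 1)*(o - 3)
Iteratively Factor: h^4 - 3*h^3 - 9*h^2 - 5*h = (h)*(h^3 - 3*h^2 - 9*h - 5) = h*(h - 5)*(h^2 + 2*h + 1) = h*(h - 5)*(h + 1)*(h + 1)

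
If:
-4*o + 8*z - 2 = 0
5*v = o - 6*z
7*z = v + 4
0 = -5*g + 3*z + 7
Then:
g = 17/10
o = 1/2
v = -1/2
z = 1/2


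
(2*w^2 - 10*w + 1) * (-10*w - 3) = -20*w^3 + 94*w^2 + 20*w - 3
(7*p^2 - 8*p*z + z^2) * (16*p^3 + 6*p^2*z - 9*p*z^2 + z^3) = 112*p^5 - 86*p^4*z - 95*p^3*z^2 + 85*p^2*z^3 - 17*p*z^4 + z^5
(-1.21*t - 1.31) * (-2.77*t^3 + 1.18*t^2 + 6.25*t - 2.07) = 3.3517*t^4 + 2.2009*t^3 - 9.1083*t^2 - 5.6828*t + 2.7117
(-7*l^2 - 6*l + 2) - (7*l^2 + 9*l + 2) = -14*l^2 - 15*l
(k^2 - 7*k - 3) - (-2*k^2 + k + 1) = 3*k^2 - 8*k - 4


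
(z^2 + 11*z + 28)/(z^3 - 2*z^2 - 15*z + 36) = (z + 7)/(z^2 - 6*z + 9)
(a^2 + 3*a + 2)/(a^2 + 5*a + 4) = (a + 2)/(a + 4)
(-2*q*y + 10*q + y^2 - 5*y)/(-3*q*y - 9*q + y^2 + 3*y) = (2*q*y - 10*q - y^2 + 5*y)/(3*q*y + 9*q - y^2 - 3*y)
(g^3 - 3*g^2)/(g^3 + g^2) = (g - 3)/(g + 1)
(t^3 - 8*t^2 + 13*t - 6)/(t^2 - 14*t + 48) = (t^2 - 2*t + 1)/(t - 8)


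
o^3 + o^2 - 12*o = o*(o - 3)*(o + 4)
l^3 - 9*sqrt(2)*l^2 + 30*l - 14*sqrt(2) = (l - 7*sqrt(2))*(l - sqrt(2))^2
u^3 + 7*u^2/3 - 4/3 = (u - 2/3)*(u + 1)*(u + 2)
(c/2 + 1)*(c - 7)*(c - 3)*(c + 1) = c^4/2 - 7*c^3/2 - 7*c^2/2 + 43*c/2 + 21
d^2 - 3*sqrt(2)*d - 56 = (d - 7*sqrt(2))*(d + 4*sqrt(2))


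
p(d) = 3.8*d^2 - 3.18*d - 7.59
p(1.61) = -2.86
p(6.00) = 110.13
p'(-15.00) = -117.18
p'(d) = 7.6*d - 3.18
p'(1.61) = 9.06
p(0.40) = -8.25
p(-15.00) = 895.11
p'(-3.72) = -31.45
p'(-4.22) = -35.25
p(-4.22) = 73.50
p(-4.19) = 72.45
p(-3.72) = 56.83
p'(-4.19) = -35.02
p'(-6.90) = -55.62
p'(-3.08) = -26.59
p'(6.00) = 42.42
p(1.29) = -5.37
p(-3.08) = 38.25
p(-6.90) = 195.27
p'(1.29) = 6.62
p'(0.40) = -0.14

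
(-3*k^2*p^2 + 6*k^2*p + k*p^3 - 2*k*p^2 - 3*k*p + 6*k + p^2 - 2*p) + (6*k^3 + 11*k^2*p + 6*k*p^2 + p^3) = 6*k^3 - 3*k^2*p^2 + 17*k^2*p + k*p^3 + 4*k*p^2 - 3*k*p + 6*k + p^3 + p^2 - 2*p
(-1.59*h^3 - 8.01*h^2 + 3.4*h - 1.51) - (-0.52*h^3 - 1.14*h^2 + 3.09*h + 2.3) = -1.07*h^3 - 6.87*h^2 + 0.31*h - 3.81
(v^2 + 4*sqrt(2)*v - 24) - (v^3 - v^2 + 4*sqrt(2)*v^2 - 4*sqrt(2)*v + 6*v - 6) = -v^3 - 4*sqrt(2)*v^2 + 2*v^2 - 6*v + 8*sqrt(2)*v - 18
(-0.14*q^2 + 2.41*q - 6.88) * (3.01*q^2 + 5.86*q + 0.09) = -0.4214*q^4 + 6.4337*q^3 - 6.59879999999999*q^2 - 40.0999*q - 0.6192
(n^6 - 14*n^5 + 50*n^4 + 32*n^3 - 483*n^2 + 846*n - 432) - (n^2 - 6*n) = n^6 - 14*n^5 + 50*n^4 + 32*n^3 - 484*n^2 + 852*n - 432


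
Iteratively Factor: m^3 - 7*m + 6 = (m - 2)*(m^2 + 2*m - 3) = (m - 2)*(m - 1)*(m + 3)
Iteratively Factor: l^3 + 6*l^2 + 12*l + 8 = (l + 2)*(l^2 + 4*l + 4) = (l + 2)^2*(l + 2)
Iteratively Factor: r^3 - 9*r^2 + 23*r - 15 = (r - 5)*(r^2 - 4*r + 3) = (r - 5)*(r - 3)*(r - 1)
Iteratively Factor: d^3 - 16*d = (d)*(d^2 - 16) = d*(d + 4)*(d - 4)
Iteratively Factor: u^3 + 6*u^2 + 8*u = (u)*(u^2 + 6*u + 8) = u*(u + 2)*(u + 4)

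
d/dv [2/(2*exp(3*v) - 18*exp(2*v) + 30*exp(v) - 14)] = 3*(-exp(2*v) + 6*exp(v) - 5)*exp(v)/(exp(3*v) - 9*exp(2*v) + 15*exp(v) - 7)^2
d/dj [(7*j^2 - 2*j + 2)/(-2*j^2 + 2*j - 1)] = 2*(5*j^2 - 3*j - 1)/(4*j^4 - 8*j^3 + 8*j^2 - 4*j + 1)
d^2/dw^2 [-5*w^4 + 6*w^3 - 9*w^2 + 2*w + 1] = -60*w^2 + 36*w - 18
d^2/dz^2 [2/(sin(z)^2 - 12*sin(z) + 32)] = 4*(-2*sin(z)^4 + 18*sin(z)^3 - 5*sin(z)^2 - 228*sin(z) + 112)/(sin(z)^2 - 12*sin(z) + 32)^3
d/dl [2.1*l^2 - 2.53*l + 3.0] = 4.2*l - 2.53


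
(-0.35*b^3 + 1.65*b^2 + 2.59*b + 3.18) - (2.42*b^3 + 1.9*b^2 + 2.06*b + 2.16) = -2.77*b^3 - 0.25*b^2 + 0.53*b + 1.02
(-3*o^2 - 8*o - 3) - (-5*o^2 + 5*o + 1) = 2*o^2 - 13*o - 4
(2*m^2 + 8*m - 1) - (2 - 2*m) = 2*m^2 + 10*m - 3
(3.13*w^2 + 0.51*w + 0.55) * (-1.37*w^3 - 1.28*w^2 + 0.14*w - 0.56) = -4.2881*w^5 - 4.7051*w^4 - 0.9681*w^3 - 2.3854*w^2 - 0.2086*w - 0.308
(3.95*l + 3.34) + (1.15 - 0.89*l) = 3.06*l + 4.49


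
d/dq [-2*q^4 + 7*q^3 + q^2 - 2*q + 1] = -8*q^3 + 21*q^2 + 2*q - 2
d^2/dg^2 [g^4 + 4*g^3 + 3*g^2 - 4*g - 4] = 12*g^2 + 24*g + 6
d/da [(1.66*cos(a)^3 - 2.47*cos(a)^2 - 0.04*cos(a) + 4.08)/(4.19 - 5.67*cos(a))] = (18.8244*cos(a)^3 - 34.8711*cos(a)^2 + 20.6986*cos(a) - 22.966)*sin(a)/(32.1489*cos(a)^2 - 47.5146*cos(a) + 17.5561)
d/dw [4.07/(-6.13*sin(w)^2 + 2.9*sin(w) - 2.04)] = (49.8982*sin(w) - 11.803)*cos(w)/(6.13*sin(w)^2 - 2.9*sin(w) + 2.04)^2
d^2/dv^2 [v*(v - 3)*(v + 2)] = 6*v - 2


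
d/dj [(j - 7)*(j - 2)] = 2*j - 9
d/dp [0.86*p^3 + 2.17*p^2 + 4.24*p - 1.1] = 2.58*p^2 + 4.34*p + 4.24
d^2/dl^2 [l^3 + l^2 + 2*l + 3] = 6*l + 2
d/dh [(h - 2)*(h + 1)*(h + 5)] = 3*h^2 + 8*h - 7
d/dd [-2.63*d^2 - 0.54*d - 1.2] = -5.26*d - 0.54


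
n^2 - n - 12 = (n - 4)*(n + 3)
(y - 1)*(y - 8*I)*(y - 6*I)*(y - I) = y^4 - y^3 - 15*I*y^3 - 62*y^2 + 15*I*y^2 + 62*y + 48*I*y - 48*I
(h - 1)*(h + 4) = h^2 + 3*h - 4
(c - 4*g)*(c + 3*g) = c^2 - c*g - 12*g^2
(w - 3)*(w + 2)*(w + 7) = w^3 + 6*w^2 - 13*w - 42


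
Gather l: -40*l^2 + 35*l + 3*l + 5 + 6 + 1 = -40*l^2 + 38*l + 12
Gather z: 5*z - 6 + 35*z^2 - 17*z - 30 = 35*z^2 - 12*z - 36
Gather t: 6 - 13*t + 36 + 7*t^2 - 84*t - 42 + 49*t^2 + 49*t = 56*t^2 - 48*t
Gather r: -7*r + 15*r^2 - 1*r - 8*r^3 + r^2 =-8*r^3 + 16*r^2 - 8*r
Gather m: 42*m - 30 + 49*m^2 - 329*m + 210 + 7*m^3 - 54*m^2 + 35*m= 7*m^3 - 5*m^2 - 252*m + 180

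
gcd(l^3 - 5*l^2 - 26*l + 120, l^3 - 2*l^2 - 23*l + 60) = l^2 + l - 20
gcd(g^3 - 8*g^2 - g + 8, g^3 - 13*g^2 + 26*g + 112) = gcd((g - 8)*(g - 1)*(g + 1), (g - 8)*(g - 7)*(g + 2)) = g - 8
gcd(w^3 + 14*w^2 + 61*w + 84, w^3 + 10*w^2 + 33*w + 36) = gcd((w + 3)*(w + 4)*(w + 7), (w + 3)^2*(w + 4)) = w^2 + 7*w + 12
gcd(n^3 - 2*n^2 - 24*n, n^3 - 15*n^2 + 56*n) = n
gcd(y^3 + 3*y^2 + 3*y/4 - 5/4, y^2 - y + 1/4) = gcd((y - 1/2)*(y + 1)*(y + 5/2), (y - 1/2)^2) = y - 1/2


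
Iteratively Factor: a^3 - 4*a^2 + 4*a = (a - 2)*(a^2 - 2*a) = (a - 2)^2*(a)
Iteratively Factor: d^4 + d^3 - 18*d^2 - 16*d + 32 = (d - 1)*(d^3 + 2*d^2 - 16*d - 32) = (d - 1)*(d + 4)*(d^2 - 2*d - 8) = (d - 4)*(d - 1)*(d + 4)*(d + 2)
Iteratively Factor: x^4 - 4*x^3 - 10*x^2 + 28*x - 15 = (x + 3)*(x^3 - 7*x^2 + 11*x - 5) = (x - 1)*(x + 3)*(x^2 - 6*x + 5) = (x - 1)^2*(x + 3)*(x - 5)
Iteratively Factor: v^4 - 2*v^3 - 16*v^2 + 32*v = (v - 2)*(v^3 - 16*v) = (v - 2)*(v + 4)*(v^2 - 4*v) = v*(v - 2)*(v + 4)*(v - 4)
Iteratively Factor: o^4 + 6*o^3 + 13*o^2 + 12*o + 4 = (o + 1)*(o^3 + 5*o^2 + 8*o + 4) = (o + 1)^2*(o^2 + 4*o + 4) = (o + 1)^2*(o + 2)*(o + 2)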